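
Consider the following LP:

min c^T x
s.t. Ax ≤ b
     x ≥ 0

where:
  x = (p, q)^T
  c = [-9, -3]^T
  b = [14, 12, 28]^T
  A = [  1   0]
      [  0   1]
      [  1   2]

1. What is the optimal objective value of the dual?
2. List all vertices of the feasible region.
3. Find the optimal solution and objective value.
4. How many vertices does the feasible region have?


1. -147
2. (0, 0), (14, 0), (14, 7), (4, 12), (0, 12)
3. p = 14, q = 7, z = -147
4. 5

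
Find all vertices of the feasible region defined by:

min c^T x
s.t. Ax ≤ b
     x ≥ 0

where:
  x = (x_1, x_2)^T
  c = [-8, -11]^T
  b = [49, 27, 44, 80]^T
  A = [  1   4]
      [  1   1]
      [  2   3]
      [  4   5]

(0, 0), (20, 0), (10, 8), (5.8, 10.8), (0, 12.25)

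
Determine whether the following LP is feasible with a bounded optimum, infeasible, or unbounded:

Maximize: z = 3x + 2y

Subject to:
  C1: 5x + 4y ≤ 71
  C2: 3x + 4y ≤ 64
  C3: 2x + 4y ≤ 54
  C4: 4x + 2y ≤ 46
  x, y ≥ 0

Feasible with a bounded optimal solution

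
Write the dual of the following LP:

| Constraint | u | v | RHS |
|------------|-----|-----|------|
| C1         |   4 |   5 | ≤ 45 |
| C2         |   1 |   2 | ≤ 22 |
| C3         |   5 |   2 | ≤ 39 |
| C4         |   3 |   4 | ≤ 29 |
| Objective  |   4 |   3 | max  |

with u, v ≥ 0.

Primal max cᵀx s.t. Ax ≤ b, x ≥ 0  →  Dual min bᵀy s.t. Aᵀy ≥ c, y ≥ 0.

Minimize: z = 45y1 + 22y2 + 39y3 + 29y4

Subject to:
  4y1 + y2 + 5y3 + 3y4 ≥ 4
  5y1 + 2y2 + 2y3 + 4y4 ≥ 3
  y1, y2, y3, y4 ≥ 0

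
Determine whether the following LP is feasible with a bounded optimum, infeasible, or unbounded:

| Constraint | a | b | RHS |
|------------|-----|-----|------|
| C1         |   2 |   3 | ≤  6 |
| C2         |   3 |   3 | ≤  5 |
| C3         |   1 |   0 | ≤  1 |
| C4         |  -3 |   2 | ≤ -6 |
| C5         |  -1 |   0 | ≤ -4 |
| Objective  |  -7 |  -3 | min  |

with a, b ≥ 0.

Infeasible (no feasible solution exists)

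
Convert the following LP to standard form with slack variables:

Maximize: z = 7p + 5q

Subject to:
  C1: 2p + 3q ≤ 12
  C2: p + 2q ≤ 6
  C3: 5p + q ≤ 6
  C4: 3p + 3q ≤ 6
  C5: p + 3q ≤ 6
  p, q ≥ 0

max z = 7p + 5q

s.t.
  2p + 3q + s1 = 12
  p + 2q + s2 = 6
  5p + q + s3 = 6
  3p + 3q + s4 = 6
  p + 3q + s5 = 6
  p, q, s1, s2, s3, s4, s5 ≥ 0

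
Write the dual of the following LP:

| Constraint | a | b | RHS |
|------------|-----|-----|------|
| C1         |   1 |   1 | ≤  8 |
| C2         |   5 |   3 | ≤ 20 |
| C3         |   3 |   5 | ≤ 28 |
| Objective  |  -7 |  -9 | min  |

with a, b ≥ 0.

Primal min cᵀx s.t. Ax ≤ b, x ≥ 0  →  Dual max −bᵀy s.t. Aᵀy ≥ −c, y ≥ 0.

Maximize: z = -8y1 - 20y2 - 28y3

Subject to:
  y1 + 5y2 + 3y3 ≥ 7
  y1 + 3y2 + 5y3 ≥ 9
  y1, y2, y3 ≥ 0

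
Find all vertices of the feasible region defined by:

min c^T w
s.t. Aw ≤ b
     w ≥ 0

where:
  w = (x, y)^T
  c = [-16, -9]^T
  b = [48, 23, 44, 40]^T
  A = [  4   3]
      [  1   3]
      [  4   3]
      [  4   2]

(0, 0), (10, 0), (8, 4), (7, 5.333), (0, 7.667)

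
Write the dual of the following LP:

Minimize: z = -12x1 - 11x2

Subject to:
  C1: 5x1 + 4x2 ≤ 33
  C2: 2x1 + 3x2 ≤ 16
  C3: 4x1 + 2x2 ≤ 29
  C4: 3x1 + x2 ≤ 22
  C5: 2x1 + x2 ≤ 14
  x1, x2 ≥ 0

Primal min cᵀx s.t. Ax ≤ b, x ≥ 0  →  Dual max −bᵀy s.t. Aᵀy ≥ −c, y ≥ 0.

Maximize: z = -33y1 - 16y2 - 29y3 - 22y4 - 14y5

Subject to:
  5y1 + 2y2 + 4y3 + 3y4 + 2y5 ≥ 12
  4y1 + 3y2 + 2y3 + y4 + y5 ≥ 11
  y1, y2, y3, y4, y5 ≥ 0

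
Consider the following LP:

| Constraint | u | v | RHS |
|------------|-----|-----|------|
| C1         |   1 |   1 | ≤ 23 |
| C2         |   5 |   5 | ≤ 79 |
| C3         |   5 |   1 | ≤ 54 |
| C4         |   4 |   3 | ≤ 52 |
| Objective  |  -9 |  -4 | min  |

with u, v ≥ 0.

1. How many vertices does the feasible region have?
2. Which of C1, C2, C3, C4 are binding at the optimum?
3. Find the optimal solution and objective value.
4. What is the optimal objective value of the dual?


1. 5
2. C3, C4
3. u = 10, v = 4, z = -106
4. -106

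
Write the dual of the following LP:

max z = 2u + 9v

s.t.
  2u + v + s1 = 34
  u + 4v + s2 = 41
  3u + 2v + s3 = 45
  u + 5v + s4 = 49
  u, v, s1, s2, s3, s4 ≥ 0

Primal max cᵀx s.t. Ax ≤ b, x ≥ 0  →  Dual min bᵀy s.t. Aᵀy ≥ c, y ≥ 0.

Minimize: z = 34y1 + 41y2 + 45y3 + 49y4

Subject to:
  2y1 + y2 + 3y3 + y4 ≥ 2
  y1 + 4y2 + 2y3 + 5y4 ≥ 9
  y1, y2, y3, y4 ≥ 0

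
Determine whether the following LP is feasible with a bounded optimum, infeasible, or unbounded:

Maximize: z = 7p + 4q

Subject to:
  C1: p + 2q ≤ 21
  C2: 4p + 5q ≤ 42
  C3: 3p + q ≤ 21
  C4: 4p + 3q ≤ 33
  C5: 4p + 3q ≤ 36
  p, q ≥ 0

Feasible with a bounded optimal solution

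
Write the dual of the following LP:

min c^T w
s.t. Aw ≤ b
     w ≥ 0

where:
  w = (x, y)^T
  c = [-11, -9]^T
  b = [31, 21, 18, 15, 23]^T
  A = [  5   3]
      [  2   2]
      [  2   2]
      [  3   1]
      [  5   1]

Primal min cᵀx s.t. Ax ≤ b, x ≥ 0  →  Dual max −bᵀy s.t. Aᵀy ≥ −c, y ≥ 0.

Maximize: z = -31y1 - 21y2 - 18y3 - 15y4 - 23y5

Subject to:
  5y1 + 2y2 + 2y3 + 3y4 + 5y5 ≥ 11
  3y1 + 2y2 + 2y3 + y4 + y5 ≥ 9
  y1, y2, y3, y4, y5 ≥ 0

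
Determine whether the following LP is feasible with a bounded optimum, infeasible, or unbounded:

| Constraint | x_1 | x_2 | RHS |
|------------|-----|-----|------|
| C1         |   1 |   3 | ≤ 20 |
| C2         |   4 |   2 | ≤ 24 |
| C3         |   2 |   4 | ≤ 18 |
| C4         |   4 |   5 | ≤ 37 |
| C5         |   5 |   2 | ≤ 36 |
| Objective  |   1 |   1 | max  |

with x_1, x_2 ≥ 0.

Feasible with a bounded optimal solution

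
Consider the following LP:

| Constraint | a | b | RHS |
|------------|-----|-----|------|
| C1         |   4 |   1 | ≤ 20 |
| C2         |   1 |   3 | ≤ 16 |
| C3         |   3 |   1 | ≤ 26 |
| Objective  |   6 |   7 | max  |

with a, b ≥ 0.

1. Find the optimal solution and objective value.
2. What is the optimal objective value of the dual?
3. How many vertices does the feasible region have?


1. a = 4, b = 4, z = 52
2. 52
3. 4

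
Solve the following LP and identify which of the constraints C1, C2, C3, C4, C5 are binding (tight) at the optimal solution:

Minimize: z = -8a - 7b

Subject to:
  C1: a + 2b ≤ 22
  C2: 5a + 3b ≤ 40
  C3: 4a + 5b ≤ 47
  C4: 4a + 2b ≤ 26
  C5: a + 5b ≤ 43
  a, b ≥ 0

At a = 3, b = 7, compute slack b - a·x for each constraint:
  C1: 22 − 17 = 5  (slack)
  C2: 40 − 36 = 4  (slack)
  C3: 47 − 47 = 0  (binding)
  C4: 26 − 26 = 0  (binding)
  C5: 43 − 38 = 5  (slack)

Optimal: a = 3, b = 7
Binding: C3, C4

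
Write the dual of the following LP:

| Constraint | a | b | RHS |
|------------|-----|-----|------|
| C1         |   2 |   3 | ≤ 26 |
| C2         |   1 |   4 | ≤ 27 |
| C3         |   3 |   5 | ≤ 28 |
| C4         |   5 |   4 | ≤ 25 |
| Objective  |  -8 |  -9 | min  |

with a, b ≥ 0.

Primal min cᵀx s.t. Ax ≤ b, x ≥ 0  →  Dual max −bᵀy s.t. Aᵀy ≥ −c, y ≥ 0.

Maximize: z = -26y1 - 27y2 - 28y3 - 25y4

Subject to:
  2y1 + y2 + 3y3 + 5y4 ≥ 8
  3y1 + 4y2 + 5y3 + 4y4 ≥ 9
  y1, y2, y3, y4 ≥ 0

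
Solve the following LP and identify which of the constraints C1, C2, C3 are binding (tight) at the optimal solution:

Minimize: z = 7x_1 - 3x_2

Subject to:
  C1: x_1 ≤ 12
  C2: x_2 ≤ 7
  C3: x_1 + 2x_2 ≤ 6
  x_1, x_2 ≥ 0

At x_1 = 0, x_2 = 3, compute slack b - a·x for each constraint:
  C1: 12 − 0 = 12  (slack)
  C2: 7 − 3 = 4  (slack)
  C3: 6 − 6 = 0  (binding)

Optimal: x_1 = 0, x_2 = 3
Binding: C3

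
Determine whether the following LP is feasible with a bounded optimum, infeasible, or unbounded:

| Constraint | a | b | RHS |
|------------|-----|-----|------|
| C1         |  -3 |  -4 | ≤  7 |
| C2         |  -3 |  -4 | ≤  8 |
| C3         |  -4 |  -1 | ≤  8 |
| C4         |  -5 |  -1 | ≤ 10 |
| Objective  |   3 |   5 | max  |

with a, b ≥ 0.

Unbounded (objective can increase without bound)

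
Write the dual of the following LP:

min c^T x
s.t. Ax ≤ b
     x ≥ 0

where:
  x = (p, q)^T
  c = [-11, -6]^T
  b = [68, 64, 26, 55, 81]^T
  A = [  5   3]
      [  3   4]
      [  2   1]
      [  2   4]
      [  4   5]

Primal min cᵀx s.t. Ax ≤ b, x ≥ 0  →  Dual max −bᵀy s.t. Aᵀy ≥ −c, y ≥ 0.

Maximize: z = -68y1 - 64y2 - 26y3 - 55y4 - 81y5

Subject to:
  5y1 + 3y2 + 2y3 + 2y4 + 4y5 ≥ 11
  3y1 + 4y2 + y3 + 4y4 + 5y5 ≥ 6
  y1, y2, y3, y4, y5 ≥ 0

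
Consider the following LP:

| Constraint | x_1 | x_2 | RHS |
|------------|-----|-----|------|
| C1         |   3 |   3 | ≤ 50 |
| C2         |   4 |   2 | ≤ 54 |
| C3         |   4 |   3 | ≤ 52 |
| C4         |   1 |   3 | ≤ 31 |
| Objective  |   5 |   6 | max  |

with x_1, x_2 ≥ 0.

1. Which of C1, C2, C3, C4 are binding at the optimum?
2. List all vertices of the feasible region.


1. C3, C4
2. (0, 0), (13, 0), (7, 8), (0, 10.33)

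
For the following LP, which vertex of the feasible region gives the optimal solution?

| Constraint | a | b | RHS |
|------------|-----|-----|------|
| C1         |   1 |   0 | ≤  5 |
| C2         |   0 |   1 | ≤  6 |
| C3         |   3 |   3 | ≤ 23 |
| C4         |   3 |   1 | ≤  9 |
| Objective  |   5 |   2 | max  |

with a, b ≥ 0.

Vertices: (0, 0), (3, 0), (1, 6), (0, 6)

Evaluate the objective at each vertex of the feasible region:
  z(0, 0) = 0
  z(3, 0) = 15
  z(1, 6) = 17  ←
  z(0, 6) = 12
The maximum is at a = 1, b = 6.

(1, 6)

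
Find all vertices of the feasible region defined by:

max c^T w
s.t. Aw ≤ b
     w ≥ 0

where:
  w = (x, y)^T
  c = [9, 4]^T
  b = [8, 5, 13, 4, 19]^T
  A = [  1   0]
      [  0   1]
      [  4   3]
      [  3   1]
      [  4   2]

(0, 0), (1.333, 0), (0, 4)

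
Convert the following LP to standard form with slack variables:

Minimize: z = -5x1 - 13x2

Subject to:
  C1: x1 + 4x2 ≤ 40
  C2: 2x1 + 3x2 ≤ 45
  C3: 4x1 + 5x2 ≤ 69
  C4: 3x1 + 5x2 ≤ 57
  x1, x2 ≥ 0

min z = -5x1 - 13x2

s.t.
  x1 + 4x2 + s1 = 40
  2x1 + 3x2 + s2 = 45
  4x1 + 5x2 + s3 = 69
  3x1 + 5x2 + s4 = 57
  x1, x2, s1, s2, s3, s4 ≥ 0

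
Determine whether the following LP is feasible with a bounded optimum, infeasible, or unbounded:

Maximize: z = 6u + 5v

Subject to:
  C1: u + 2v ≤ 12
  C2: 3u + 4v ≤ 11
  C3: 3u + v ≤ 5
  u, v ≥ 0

Feasible with a bounded optimal solution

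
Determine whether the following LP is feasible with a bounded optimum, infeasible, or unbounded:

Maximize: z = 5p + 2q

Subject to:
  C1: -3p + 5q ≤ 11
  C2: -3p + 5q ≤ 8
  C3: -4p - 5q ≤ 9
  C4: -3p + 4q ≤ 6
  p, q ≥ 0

Unbounded (objective can increase without bound)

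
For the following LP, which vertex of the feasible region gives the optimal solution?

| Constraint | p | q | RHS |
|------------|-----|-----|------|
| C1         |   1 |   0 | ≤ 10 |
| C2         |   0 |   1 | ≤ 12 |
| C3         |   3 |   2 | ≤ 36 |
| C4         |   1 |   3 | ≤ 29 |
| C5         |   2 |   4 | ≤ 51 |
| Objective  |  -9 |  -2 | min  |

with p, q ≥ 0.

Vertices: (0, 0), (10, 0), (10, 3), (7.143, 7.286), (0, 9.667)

Evaluate the objective at each vertex of the feasible region:
  z(0, 0) = 0
  z(10, 0) = -90
  z(10, 3) = -96  ←
  z(7.143, 7.286) = -78.86
  z(0, 9.667) = -19.33
The minimum is at p = 10, q = 3.

(10, 3)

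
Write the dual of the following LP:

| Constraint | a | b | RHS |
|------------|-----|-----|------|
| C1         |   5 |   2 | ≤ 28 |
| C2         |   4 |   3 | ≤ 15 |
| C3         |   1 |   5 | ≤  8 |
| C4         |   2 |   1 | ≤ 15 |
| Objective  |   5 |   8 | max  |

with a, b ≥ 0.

Primal max cᵀx s.t. Ax ≤ b, x ≥ 0  →  Dual min bᵀy s.t. Aᵀy ≥ c, y ≥ 0.

Minimize: z = 28y1 + 15y2 + 8y3 + 15y4

Subject to:
  5y1 + 4y2 + y3 + 2y4 ≥ 5
  2y1 + 3y2 + 5y3 + y4 ≥ 8
  y1, y2, y3, y4 ≥ 0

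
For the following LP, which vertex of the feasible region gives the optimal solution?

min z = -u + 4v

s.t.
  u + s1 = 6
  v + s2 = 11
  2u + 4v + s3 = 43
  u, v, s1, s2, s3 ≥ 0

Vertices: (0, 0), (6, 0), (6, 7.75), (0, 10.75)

Evaluate the objective at each vertex of the feasible region:
  z(0, 0) = 0
  z(6, 0) = -6  ←
  z(6, 7.75) = 25
  z(0, 10.75) = 43
The minimum is at u = 6, v = 0.

(6, 0)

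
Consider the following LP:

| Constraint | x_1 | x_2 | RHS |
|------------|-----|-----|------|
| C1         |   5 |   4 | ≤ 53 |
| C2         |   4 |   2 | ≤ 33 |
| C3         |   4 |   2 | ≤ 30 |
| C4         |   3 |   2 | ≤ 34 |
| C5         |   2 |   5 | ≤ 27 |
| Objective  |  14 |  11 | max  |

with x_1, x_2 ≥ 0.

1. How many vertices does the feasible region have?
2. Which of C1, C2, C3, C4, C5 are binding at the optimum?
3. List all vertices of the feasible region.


1. 4
2. C3, C5
3. (0, 0), (7.5, 0), (6, 3), (0, 5.4)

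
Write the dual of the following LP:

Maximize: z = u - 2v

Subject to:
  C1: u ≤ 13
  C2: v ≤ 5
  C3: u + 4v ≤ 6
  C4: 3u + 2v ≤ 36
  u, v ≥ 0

Primal max cᵀx s.t. Ax ≤ b, x ≥ 0  →  Dual min bᵀy s.t. Aᵀy ≥ c, y ≥ 0.

Minimize: z = 13y1 + 5y2 + 6y3 + 36y4

Subject to:
  y1 + y3 + 3y4 ≥ 1
  y2 + 4y3 + 2y4 ≥ -2
  y1, y2, y3, y4 ≥ 0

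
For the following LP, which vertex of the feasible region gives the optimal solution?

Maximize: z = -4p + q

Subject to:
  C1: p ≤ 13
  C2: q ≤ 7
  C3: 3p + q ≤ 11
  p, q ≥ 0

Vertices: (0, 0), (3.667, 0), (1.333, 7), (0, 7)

Evaluate the objective at each vertex of the feasible region:
  z(0, 0) = 0
  z(3.667, 0) = -14.67
  z(1.333, 7) = 1.667
  z(0, 7) = 7  ←
The maximum is at p = 0, q = 7.

(0, 7)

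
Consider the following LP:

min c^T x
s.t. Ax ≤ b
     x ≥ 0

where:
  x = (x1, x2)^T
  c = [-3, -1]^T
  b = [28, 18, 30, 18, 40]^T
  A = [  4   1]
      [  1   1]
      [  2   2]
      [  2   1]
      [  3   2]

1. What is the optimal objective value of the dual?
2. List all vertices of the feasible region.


1. -23
2. (0, 0), (7, 0), (5, 8), (3, 12), (0, 15)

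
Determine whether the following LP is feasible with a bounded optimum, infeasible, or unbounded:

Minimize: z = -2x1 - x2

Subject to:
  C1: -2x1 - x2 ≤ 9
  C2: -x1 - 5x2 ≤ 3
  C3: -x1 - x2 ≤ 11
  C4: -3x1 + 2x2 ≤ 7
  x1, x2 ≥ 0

Unbounded (objective can decrease without bound)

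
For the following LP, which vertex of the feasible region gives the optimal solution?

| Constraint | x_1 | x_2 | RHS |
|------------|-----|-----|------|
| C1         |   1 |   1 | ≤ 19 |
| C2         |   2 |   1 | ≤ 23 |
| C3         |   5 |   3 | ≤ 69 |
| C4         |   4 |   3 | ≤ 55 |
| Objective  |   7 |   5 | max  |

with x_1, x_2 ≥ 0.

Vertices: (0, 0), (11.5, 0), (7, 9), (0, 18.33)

Evaluate the objective at each vertex of the feasible region:
  z(0, 0) = 0
  z(11.5, 0) = 80.5
  z(7, 9) = 94  ←
  z(0, 18.33) = 91.67
The maximum is at x_1 = 7, x_2 = 9.

(7, 9)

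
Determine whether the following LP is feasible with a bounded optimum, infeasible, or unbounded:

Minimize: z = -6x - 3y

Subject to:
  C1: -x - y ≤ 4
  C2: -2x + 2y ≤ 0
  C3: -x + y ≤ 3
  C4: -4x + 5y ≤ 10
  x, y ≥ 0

Unbounded (objective can decrease without bound)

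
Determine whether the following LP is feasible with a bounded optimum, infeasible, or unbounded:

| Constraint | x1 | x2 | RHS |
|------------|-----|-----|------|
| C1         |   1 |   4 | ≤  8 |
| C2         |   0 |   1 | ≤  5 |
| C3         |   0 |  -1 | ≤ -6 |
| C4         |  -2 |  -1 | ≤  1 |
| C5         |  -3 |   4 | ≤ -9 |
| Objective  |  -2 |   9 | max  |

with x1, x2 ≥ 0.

Infeasible (no feasible solution exists)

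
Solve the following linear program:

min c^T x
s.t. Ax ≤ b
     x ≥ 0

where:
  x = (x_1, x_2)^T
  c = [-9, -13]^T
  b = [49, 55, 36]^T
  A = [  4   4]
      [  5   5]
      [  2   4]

Evaluate the objective at each vertex of the feasible region:
  z(0, 0) = 0
  z(11, 0) = -99
  z(4, 7) = -127  ←
  z(0, 9) = -117
The minimum is at x_1 = 4, x_2 = 7.

x_1 = 4, x_2 = 7, z = -127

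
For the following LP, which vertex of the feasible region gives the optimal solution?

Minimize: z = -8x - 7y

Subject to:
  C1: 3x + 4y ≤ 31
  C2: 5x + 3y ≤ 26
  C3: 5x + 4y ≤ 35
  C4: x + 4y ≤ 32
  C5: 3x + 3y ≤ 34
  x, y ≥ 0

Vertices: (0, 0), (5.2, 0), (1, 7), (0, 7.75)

Evaluate the objective at each vertex of the feasible region:
  z(0, 0) = 0
  z(5.2, 0) = -41.6
  z(1, 7) = -57  ←
  z(0, 7.75) = -54.25
The minimum is at x = 1, y = 7.

(1, 7)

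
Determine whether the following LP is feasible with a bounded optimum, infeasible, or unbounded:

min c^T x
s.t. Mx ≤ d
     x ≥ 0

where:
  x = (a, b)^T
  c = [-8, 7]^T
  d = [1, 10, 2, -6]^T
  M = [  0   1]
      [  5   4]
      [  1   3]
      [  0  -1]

Infeasible (no feasible solution exists)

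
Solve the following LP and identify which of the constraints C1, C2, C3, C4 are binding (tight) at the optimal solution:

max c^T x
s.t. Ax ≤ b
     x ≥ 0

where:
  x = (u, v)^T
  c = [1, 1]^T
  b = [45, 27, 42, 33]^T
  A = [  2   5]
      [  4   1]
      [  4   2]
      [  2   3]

At u = 5, v = 7, compute slack b - a·x for each constraint:
  C1: 45 − 45 = 0  (binding)
  C2: 27 − 27 = 0  (binding)
  C3: 42 − 34 = 8  (slack)
  C4: 33 − 31 = 2  (slack)

Optimal: u = 5, v = 7
Binding: C1, C2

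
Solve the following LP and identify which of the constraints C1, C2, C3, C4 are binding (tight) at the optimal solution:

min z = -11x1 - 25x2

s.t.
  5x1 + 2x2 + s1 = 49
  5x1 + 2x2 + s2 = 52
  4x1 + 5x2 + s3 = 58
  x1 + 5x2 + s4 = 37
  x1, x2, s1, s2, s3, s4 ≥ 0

At x1 = 7, x2 = 6, compute slack b - a·x for each constraint:
  C1: 49 − 47 = 2  (slack)
  C2: 52 − 47 = 5  (slack)
  C3: 58 − 58 = 0  (binding)
  C4: 37 − 37 = 0  (binding)

Optimal: x1 = 7, x2 = 6
Binding: C3, C4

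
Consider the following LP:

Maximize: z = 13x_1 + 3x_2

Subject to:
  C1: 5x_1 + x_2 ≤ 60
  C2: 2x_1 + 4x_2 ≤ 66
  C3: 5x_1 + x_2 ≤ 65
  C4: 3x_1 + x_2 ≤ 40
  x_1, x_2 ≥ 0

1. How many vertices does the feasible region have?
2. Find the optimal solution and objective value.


1. 5
2. x_1 = 10, x_2 = 10, z = 160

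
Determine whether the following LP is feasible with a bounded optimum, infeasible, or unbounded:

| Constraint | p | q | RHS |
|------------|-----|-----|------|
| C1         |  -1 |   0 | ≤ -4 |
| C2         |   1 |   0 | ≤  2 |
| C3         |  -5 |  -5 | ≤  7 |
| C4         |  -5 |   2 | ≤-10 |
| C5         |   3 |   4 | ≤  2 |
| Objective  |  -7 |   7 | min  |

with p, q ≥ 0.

Infeasible (no feasible solution exists)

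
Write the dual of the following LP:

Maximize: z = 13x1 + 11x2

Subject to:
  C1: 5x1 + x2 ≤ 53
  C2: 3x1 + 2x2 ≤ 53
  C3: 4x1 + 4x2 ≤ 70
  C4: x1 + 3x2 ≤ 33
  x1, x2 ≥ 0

Primal max cᵀx s.t. Ax ≤ b, x ≥ 0  →  Dual min bᵀy s.t. Aᵀy ≥ c, y ≥ 0.

Minimize: z = 53y1 + 53y2 + 70y3 + 33y4

Subject to:
  5y1 + 3y2 + 4y3 + y4 ≥ 13
  y1 + 2y2 + 4y3 + 3y4 ≥ 11
  y1, y2, y3, y4 ≥ 0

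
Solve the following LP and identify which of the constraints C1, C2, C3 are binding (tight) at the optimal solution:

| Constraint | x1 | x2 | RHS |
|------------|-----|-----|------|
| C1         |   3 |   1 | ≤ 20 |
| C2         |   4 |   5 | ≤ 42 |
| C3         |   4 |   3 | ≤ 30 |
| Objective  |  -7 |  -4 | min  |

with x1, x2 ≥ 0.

At x1 = 6, x2 = 2, compute slack b - a·x for each constraint:
  C1: 20 − 20 = 0  (binding)
  C2: 42 − 34 = 8  (slack)
  C3: 30 − 30 = 0  (binding)

Optimal: x1 = 6, x2 = 2
Binding: C1, C3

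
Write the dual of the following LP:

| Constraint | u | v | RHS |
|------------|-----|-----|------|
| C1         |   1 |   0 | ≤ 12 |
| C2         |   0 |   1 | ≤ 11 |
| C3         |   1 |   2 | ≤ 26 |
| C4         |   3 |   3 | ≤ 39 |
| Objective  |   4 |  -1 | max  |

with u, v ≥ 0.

Primal max cᵀx s.t. Ax ≤ b, x ≥ 0  →  Dual min bᵀy s.t. Aᵀy ≥ c, y ≥ 0.

Minimize: z = 12y1 + 11y2 + 26y3 + 39y4

Subject to:
  y1 + y3 + 3y4 ≥ 4
  y2 + 2y3 + 3y4 ≥ -1
  y1, y2, y3, y4 ≥ 0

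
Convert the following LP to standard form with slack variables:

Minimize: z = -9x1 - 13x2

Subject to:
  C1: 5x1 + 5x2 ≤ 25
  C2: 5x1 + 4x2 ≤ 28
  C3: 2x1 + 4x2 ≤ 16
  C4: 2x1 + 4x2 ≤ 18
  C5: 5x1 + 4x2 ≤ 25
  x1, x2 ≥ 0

min z = -9x1 - 13x2

s.t.
  5x1 + 5x2 + s1 = 25
  5x1 + 4x2 + s2 = 28
  2x1 + 4x2 + s3 = 16
  2x1 + 4x2 + s4 = 18
  5x1 + 4x2 + s5 = 25
  x1, x2, s1, s2, s3, s4, s5 ≥ 0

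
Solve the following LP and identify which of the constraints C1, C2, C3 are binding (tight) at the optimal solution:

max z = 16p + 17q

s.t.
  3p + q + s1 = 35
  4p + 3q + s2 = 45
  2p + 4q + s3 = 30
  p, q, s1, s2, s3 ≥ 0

At p = 9, q = 3, compute slack b - a·x for each constraint:
  C1: 35 − 30 = 5  (slack)
  C2: 45 − 45 = 0  (binding)
  C3: 30 − 30 = 0  (binding)

Optimal: p = 9, q = 3
Binding: C2, C3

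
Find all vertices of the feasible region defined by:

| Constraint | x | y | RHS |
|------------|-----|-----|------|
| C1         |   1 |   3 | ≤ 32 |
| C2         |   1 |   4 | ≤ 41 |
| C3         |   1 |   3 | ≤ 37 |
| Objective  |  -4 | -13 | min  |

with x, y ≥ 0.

(0, 0), (32, 0), (5, 9), (0, 10.25)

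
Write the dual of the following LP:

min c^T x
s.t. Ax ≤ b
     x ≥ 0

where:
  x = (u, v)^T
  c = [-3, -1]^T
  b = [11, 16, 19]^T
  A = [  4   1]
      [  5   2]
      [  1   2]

Primal min cᵀx s.t. Ax ≤ b, x ≥ 0  →  Dual max −bᵀy s.t. Aᵀy ≥ −c, y ≥ 0.

Maximize: z = -11y1 - 16y2 - 19y3

Subject to:
  4y1 + 5y2 + y3 ≥ 3
  y1 + 2y2 + 2y3 ≥ 1
  y1, y2, y3 ≥ 0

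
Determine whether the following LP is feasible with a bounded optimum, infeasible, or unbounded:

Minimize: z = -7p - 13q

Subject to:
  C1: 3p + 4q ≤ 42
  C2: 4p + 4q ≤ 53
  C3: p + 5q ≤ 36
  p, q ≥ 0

Feasible with a bounded optimal solution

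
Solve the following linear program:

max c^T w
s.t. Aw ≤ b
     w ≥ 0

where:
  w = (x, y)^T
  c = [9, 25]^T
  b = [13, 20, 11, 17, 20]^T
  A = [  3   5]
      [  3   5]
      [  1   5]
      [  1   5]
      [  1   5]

Evaluate the objective at each vertex of the feasible region:
  z(0, 0) = 0
  z(4.333, 0) = 39
  z(1, 2) = 59  ←
  z(0, 2.2) = 55
The maximum is at x = 1, y = 2.

x = 1, y = 2, z = 59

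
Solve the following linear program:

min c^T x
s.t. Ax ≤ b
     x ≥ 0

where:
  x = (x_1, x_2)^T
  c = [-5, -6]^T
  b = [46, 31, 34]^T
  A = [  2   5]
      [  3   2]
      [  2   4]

Evaluate the objective at each vertex of the feasible region:
  z(0, 0) = 0
  z(10.33, 0) = -51.67
  z(7, 5) = -65  ←
  z(0, 8.5) = -51
The minimum is at x_1 = 7, x_2 = 5.

x_1 = 7, x_2 = 5, z = -65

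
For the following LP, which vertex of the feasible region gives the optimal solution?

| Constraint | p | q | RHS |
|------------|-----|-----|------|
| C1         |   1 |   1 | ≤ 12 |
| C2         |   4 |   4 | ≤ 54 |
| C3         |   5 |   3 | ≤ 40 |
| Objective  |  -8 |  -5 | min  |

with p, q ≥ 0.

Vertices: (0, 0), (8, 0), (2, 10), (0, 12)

Evaluate the objective at each vertex of the feasible region:
  z(0, 0) = 0
  z(8, 0) = -64
  z(2, 10) = -66  ←
  z(0, 12) = -60
The minimum is at p = 2, q = 10.

(2, 10)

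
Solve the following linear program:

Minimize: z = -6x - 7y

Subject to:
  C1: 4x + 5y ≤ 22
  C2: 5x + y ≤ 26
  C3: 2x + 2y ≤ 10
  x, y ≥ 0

Evaluate the objective at each vertex of the feasible region:
  z(0, 0) = 0
  z(5, 0) = -30
  z(3, 2) = -32  ←
  z(0, 4.4) = -30.8
The minimum is at x = 3, y = 2.

x = 3, y = 2, z = -32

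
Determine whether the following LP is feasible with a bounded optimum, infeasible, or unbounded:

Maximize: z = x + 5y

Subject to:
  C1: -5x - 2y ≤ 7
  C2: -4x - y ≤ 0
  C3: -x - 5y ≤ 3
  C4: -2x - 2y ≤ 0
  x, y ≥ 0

Unbounded (objective can increase without bound)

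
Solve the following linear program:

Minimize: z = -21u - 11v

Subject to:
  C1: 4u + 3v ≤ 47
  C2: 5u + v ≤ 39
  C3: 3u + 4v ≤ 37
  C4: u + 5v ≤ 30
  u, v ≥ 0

Evaluate the objective at each vertex of the feasible region:
  z(0, 0) = 0
  z(7.8, 0) = -163.8
  z(7, 4) = -191  ←
  z(5.909, 4.818) = -177.1
  z(0, 6) = -66
The minimum is at u = 7, v = 4.

u = 7, v = 4, z = -191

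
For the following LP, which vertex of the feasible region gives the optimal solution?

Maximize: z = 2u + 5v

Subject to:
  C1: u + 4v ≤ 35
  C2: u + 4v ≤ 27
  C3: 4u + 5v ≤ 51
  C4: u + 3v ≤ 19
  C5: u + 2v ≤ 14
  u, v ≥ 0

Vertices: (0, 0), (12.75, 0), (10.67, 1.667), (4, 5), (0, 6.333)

Evaluate the objective at each vertex of the feasible region:
  z(0, 0) = 0
  z(12.75, 0) = 25.5
  z(10.67, 1.667) = 29.67
  z(4, 5) = 33  ←
  z(0, 6.333) = 31.67
The maximum is at u = 4, v = 5.

(4, 5)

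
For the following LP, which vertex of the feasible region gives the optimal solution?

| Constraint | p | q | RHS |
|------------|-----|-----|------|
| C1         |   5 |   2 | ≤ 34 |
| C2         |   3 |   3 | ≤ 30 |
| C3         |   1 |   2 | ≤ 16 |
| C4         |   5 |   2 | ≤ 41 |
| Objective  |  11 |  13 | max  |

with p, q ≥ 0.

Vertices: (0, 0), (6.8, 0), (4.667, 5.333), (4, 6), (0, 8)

Evaluate the objective at each vertex of the feasible region:
  z(0, 0) = 0
  z(6.8, 0) = 74.8
  z(4.667, 5.333) = 120.7
  z(4, 6) = 122  ←
  z(0, 8) = 104
The maximum is at p = 4, q = 6.

(4, 6)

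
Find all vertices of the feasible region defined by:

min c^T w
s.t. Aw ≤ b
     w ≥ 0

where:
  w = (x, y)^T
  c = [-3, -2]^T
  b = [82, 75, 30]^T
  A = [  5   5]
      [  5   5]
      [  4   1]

(0, 0), (7.5, 0), (5, 10), (0, 15)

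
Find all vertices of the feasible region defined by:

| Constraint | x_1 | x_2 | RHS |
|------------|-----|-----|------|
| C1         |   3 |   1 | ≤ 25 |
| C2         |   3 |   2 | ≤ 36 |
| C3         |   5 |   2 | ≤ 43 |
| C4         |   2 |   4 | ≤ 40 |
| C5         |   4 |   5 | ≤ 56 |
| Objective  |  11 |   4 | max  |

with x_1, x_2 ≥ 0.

(0, 0), (8.333, 0), (7, 4), (6.059, 6.353), (4, 8), (0, 10)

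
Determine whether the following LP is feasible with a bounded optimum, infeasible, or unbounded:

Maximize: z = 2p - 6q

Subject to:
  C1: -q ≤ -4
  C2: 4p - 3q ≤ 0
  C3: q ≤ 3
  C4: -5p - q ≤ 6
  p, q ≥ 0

Infeasible (no feasible solution exists)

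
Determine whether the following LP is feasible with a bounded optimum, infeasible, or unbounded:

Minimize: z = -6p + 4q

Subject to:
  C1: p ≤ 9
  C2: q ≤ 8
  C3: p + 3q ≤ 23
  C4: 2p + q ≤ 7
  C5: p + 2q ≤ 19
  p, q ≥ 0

Feasible with a bounded optimal solution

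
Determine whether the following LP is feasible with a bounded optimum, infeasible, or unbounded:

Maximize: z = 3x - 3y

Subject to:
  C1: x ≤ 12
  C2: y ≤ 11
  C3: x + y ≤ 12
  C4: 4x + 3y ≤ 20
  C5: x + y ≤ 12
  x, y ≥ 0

Feasible with a bounded optimal solution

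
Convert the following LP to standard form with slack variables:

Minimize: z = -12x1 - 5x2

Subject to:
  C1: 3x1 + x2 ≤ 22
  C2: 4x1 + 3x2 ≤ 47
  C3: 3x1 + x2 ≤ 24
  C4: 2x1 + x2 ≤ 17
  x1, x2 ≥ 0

min z = -12x1 - 5x2

s.t.
  3x1 + x2 + s1 = 22
  4x1 + 3x2 + s2 = 47
  3x1 + x2 + s3 = 24
  2x1 + x2 + s4 = 17
  x1, x2, s1, s2, s3, s4 ≥ 0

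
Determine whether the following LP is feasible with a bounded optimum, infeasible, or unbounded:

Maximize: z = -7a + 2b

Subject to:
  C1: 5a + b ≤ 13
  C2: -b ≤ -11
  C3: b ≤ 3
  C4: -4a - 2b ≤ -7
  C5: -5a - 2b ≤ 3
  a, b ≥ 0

Infeasible (no feasible solution exists)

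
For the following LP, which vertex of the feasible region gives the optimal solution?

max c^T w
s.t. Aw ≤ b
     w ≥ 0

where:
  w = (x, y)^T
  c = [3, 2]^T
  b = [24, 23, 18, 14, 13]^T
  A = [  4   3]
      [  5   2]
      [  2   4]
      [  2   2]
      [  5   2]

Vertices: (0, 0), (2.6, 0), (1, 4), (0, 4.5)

Evaluate the objective at each vertex of the feasible region:
  z(0, 0) = 0
  z(2.6, 0) = 7.8
  z(1, 4) = 11  ←
  z(0, 4.5) = 9
The maximum is at x = 1, y = 4.

(1, 4)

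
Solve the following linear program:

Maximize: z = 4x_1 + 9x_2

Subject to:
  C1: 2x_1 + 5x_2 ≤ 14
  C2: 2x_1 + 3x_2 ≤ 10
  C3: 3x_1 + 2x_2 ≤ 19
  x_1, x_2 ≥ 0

Evaluate the objective at each vertex of the feasible region:
  z(0, 0) = 0
  z(5, 0) = 20
  z(2, 2) = 26  ←
  z(0, 2.8) = 25.2
The maximum is at x_1 = 2, x_2 = 2.

x_1 = 2, x_2 = 2, z = 26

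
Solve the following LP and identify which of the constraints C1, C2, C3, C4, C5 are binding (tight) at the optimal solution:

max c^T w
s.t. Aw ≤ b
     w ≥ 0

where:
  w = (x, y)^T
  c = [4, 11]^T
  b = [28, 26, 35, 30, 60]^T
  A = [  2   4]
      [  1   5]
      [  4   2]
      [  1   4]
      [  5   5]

At x = 6, y = 4, compute slack b - a·x for each constraint:
  C1: 28 − 28 = 0  (binding)
  C2: 26 − 26 = 0  (binding)
  C3: 35 − 32 = 3  (slack)
  C4: 30 − 22 = 8  (slack)
  C5: 60 − 50 = 10  (slack)

Optimal: x = 6, y = 4
Binding: C1, C2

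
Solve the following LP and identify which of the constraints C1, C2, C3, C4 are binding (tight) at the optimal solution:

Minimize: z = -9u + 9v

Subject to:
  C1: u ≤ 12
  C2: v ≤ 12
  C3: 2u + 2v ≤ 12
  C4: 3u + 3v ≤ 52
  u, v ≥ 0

At u = 6, v = 0, compute slack b - a·x for each constraint:
  C1: 12 − 6 = 6  (slack)
  C2: 12 − 0 = 12  (slack)
  C3: 12 − 12 = 0  (binding)
  C4: 52 − 18 = 34  (slack)

Optimal: u = 6, v = 0
Binding: C3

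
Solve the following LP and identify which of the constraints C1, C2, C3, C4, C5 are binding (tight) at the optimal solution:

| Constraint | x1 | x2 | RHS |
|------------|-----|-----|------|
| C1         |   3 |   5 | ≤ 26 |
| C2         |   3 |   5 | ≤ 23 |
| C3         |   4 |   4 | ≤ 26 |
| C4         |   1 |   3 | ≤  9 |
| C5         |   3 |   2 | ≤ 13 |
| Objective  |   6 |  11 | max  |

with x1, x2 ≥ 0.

At x1 = 3, x2 = 2, compute slack b - a·x for each constraint:
  C1: 26 − 19 = 7  (slack)
  C2: 23 − 19 = 4  (slack)
  C3: 26 − 20 = 6  (slack)
  C4: 9 − 9 = 0  (binding)
  C5: 13 − 13 = 0  (binding)

Optimal: x1 = 3, x2 = 2
Binding: C4, C5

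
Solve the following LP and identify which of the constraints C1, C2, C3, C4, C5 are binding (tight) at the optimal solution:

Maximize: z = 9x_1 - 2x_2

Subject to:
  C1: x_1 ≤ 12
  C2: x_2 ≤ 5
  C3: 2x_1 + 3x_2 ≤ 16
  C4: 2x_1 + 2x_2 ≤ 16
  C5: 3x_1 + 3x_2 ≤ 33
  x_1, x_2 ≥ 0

At x_1 = 8, x_2 = 0, compute slack b - a·x for each constraint:
  C1: 12 − 8 = 4  (slack)
  C2: 5 − 0 = 5  (slack)
  C3: 16 − 16 = 0  (binding)
  C4: 16 − 16 = 0  (binding)
  C5: 33 − 24 = 9  (slack)

Optimal: x_1 = 8, x_2 = 0
Binding: C3, C4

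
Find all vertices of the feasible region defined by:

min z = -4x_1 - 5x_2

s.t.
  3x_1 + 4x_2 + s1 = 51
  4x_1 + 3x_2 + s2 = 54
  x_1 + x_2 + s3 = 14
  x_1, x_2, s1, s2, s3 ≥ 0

(0, 0), (13.5, 0), (12, 2), (5, 9), (0, 12.75)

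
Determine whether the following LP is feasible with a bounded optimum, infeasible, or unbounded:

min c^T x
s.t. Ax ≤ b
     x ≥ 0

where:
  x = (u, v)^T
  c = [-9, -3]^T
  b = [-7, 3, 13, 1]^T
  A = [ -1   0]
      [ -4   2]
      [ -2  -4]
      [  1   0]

Infeasible (no feasible solution exists)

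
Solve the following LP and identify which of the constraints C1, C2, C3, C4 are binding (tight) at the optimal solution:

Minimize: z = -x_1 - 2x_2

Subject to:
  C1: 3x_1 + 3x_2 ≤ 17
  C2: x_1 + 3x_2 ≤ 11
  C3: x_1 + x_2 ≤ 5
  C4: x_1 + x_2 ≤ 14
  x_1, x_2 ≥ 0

At x_1 = 2, x_2 = 3, compute slack b - a·x for each constraint:
  C1: 17 − 15 = 2  (slack)
  C2: 11 − 11 = 0  (binding)
  C3: 5 − 5 = 0  (binding)
  C4: 14 − 5 = 9  (slack)

Optimal: x_1 = 2, x_2 = 3
Binding: C2, C3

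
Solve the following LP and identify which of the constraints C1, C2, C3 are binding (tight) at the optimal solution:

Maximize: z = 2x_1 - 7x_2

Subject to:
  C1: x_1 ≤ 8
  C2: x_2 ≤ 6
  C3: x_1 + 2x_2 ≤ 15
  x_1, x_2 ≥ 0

At x_1 = 8, x_2 = 0, compute slack b - a·x for each constraint:
  C1: 8 − 8 = 0  (binding)
  C2: 6 − 0 = 6  (slack)
  C3: 15 − 8 = 7  (slack)

Optimal: x_1 = 8, x_2 = 0
Binding: C1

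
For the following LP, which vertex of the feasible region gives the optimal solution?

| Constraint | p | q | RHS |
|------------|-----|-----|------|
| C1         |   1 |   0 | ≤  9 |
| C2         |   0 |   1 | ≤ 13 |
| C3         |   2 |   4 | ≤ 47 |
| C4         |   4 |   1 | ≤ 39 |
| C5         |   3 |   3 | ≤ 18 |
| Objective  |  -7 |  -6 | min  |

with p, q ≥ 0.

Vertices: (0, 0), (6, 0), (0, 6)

Evaluate the objective at each vertex of the feasible region:
  z(0, 0) = 0
  z(6, 0) = -42  ←
  z(0, 6) = -36
The minimum is at p = 6, q = 0.

(6, 0)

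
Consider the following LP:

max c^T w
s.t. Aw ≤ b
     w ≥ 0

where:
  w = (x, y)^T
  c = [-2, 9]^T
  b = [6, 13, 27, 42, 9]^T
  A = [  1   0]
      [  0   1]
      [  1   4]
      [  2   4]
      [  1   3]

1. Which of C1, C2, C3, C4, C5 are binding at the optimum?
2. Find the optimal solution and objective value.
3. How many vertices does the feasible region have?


1. C5
2. x = 0, y = 3, z = 27
3. 4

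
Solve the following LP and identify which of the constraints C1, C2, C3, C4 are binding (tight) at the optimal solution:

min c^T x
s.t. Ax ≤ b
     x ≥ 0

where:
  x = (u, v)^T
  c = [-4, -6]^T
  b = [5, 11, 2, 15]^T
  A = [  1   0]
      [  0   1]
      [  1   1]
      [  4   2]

At u = 0, v = 2, compute slack b - a·x for each constraint:
  C1: 5 − 0 = 5  (slack)
  C2: 11 − 2 = 9  (slack)
  C3: 2 − 2 = 0  (binding)
  C4: 15 − 4 = 11  (slack)

Optimal: u = 0, v = 2
Binding: C3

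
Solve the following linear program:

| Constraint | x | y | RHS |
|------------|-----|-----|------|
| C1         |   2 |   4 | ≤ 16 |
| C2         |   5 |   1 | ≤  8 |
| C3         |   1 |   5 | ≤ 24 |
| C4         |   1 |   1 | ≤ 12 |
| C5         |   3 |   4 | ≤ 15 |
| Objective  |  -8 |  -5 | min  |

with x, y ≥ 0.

Evaluate the objective at each vertex of the feasible region:
  z(0, 0) = 0
  z(1.6, 0) = -12.8
  z(1, 3) = -23  ←
  z(0, 3.75) = -18.75
The minimum is at x = 1, y = 3.

x = 1, y = 3, z = -23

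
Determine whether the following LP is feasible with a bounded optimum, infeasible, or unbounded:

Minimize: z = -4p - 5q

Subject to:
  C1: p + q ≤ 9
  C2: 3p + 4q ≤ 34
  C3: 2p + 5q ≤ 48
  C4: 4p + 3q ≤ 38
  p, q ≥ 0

Feasible with a bounded optimal solution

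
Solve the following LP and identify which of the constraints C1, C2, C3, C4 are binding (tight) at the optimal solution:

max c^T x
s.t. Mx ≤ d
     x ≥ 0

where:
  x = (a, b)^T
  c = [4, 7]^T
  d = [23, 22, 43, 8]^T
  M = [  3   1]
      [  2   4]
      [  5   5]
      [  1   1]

At a = 5, b = 3, compute slack b - a·x for each constraint:
  C1: 23 − 18 = 5  (slack)
  C2: 22 − 22 = 0  (binding)
  C3: 43 − 40 = 3  (slack)
  C4: 8 − 8 = 0  (binding)

Optimal: a = 5, b = 3
Binding: C2, C4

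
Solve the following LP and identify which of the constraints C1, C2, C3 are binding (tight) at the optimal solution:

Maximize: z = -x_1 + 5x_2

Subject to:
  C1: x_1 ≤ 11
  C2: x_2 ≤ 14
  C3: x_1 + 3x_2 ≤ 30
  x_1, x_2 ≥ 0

At x_1 = 0, x_2 = 10, compute slack b - a·x for each constraint:
  C1: 11 − 0 = 11  (slack)
  C2: 14 − 10 = 4  (slack)
  C3: 30 − 30 = 0  (binding)

Optimal: x_1 = 0, x_2 = 10
Binding: C3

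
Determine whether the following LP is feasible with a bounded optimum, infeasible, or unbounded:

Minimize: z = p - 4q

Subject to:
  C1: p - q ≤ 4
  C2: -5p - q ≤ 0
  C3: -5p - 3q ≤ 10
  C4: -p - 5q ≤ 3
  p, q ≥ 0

Unbounded (objective can decrease without bound)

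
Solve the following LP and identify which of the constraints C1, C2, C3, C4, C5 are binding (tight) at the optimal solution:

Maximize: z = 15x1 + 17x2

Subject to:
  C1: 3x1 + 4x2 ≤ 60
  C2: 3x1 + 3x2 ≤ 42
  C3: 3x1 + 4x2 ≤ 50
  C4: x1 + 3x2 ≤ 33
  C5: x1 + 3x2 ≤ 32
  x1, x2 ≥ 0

At x1 = 6, x2 = 8, compute slack b - a·x for each constraint:
  C1: 60 − 50 = 10  (slack)
  C2: 42 − 42 = 0  (binding)
  C3: 50 − 50 = 0  (binding)
  C4: 33 − 30 = 3  (slack)
  C5: 32 − 30 = 2  (slack)

Optimal: x1 = 6, x2 = 8
Binding: C2, C3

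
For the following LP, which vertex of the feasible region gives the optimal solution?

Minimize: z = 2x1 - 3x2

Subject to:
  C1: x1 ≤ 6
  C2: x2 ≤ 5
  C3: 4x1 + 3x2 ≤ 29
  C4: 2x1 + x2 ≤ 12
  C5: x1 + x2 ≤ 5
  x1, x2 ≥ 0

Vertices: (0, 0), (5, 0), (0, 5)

Evaluate the objective at each vertex of the feasible region:
  z(0, 0) = 0
  z(5, 0) = 10
  z(0, 5) = -15  ←
The minimum is at x1 = 0, x2 = 5.

(0, 5)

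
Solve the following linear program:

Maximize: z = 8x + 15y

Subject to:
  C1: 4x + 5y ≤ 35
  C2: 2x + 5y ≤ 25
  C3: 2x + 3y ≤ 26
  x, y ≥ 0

Evaluate the objective at each vertex of the feasible region:
  z(0, 0) = 0
  z(8.75, 0) = 70
  z(5, 3) = 85  ←
  z(0, 5) = 75
The maximum is at x = 5, y = 3.

x = 5, y = 3, z = 85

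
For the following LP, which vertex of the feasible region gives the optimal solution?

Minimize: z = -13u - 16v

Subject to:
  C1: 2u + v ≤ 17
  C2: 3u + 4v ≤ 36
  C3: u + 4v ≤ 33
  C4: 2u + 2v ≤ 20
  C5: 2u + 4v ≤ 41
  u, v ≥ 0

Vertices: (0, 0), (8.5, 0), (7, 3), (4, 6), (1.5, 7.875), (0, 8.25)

Evaluate the objective at each vertex of the feasible region:
  z(0, 0) = 0
  z(8.5, 0) = -110.5
  z(7, 3) = -139
  z(4, 6) = -148  ←
  z(1.5, 7.875) = -145.5
  z(0, 8.25) = -132
The minimum is at u = 4, v = 6.

(4, 6)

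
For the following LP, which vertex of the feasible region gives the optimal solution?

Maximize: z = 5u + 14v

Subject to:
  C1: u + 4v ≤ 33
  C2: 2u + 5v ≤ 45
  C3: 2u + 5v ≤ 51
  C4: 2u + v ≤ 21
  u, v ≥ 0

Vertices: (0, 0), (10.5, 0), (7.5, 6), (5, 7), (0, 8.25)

Evaluate the objective at each vertex of the feasible region:
  z(0, 0) = 0
  z(10.5, 0) = 52.5
  z(7.5, 6) = 121.5
  z(5, 7) = 123  ←
  z(0, 8.25) = 115.5
The maximum is at u = 5, v = 7.

(5, 7)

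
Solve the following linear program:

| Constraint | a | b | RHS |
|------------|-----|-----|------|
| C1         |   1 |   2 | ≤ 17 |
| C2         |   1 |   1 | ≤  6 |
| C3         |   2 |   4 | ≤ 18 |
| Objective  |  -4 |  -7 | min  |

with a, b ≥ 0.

Evaluate the objective at each vertex of the feasible region:
  z(0, 0) = 0
  z(6, 0) = -24
  z(3, 3) = -33  ←
  z(0, 4.5) = -31.5
The minimum is at a = 3, b = 3.

a = 3, b = 3, z = -33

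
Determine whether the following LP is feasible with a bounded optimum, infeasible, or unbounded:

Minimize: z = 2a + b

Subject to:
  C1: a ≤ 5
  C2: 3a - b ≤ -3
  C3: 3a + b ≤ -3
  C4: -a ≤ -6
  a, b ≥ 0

Infeasible (no feasible solution exists)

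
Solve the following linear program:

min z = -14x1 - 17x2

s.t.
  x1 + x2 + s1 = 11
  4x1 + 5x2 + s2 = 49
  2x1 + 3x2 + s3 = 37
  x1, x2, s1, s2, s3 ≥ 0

Evaluate the objective at each vertex of the feasible region:
  z(0, 0) = 0
  z(11, 0) = -154
  z(6, 5) = -169  ←
  z(0, 9.8) = -166.6
The minimum is at x1 = 6, x2 = 5.

x1 = 6, x2 = 5, z = -169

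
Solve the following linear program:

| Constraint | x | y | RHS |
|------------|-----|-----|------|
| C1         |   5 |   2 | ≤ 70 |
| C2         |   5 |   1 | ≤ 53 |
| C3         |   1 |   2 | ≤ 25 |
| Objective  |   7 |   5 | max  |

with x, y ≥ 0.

Evaluate the objective at each vertex of the feasible region:
  z(0, 0) = 0
  z(10.6, 0) = 74.2
  z(9, 8) = 103  ←
  z(0, 12.5) = 62.5
The maximum is at x = 9, y = 8.

x = 9, y = 8, z = 103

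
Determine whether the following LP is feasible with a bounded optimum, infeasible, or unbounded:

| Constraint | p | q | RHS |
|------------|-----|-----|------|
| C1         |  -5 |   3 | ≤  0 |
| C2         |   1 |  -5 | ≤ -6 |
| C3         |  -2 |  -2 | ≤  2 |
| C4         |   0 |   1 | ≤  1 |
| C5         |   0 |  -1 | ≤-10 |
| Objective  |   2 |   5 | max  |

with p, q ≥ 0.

Infeasible (no feasible solution exists)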